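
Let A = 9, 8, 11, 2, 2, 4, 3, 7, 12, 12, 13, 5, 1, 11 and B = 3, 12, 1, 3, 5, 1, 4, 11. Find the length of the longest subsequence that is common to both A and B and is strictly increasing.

For each value that appears in both, track the longest common increasing run ending there.
The best achievable length is 3; one witness is 3, 5, 11 (A-positions 7,12,14, B-positions 1,5,8).

3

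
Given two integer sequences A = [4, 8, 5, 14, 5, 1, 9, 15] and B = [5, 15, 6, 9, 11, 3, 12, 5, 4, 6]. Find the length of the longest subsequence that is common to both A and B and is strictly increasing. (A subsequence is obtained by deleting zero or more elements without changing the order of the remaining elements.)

2

For each value that appears in both, track the longest common increasing run ending there.
The best achievable length is 2; one witness is 5, 15 (A-positions 3,8, B-positions 1,2).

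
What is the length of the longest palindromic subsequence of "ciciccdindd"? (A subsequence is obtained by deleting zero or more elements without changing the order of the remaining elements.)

One longest palindromic subsequence is iccci (positions 2,3,5,6,8); it reads the same forward and backward, and the interval DP gives dp[1][11] = 5.

5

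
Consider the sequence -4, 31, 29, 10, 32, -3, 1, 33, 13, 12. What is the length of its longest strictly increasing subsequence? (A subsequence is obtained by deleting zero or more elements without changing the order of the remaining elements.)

4

One longest increasing subsequence is -4, 31, 32, 33 (positions 1,2,5,8), of length 4; no longer one exists.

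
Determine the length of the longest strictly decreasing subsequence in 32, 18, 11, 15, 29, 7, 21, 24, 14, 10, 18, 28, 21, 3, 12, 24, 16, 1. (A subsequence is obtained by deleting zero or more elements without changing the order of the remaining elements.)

Let dp[i] be the longest decreasing subsequence ending at position i. Then dp = [1, 2, 3, 3, 2, 4, 3, 3, 4, 5, 4, 3, 4, 6, 5, 4, 5, 7].
The maximum is 7; one witness is 32, 18, 15, 14, 10, 3, 1 at positions 1,2,4,9,10,14,18.

7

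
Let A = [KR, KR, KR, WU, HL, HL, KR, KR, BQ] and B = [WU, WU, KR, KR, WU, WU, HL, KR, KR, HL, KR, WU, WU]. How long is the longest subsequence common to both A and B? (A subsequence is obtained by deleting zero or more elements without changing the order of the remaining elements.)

A longest common subsequence is KR, KR, WU, HL, HL, KR (length 6); the LCS DP confirms no longer common subsequence exists.

6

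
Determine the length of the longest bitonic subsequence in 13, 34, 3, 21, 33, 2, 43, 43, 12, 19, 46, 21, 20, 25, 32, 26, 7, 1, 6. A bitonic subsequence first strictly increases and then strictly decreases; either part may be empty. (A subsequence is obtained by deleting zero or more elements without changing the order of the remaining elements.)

One longest bitonic subsequence is 13, 21, 33, 43, 46, 32, 26, 7, 6 (positions 1,4,5,7,11,15,16,17,19): it rises to 46 then falls. Length 9 is optimal.

9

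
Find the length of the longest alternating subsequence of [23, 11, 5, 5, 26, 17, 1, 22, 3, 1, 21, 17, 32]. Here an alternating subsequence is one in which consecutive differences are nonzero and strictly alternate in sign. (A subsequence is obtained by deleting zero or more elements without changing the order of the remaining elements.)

Track the best alternating length ending on an up-step vs a down-step at each position: up/down = 1/1, 1/2, 1/2, 1/2, 3/1, 3/4, 1/4, 5/4, 5/6, 1/6, 7/6, 7/8, 9/1.
The maximum over both is 9; one such subsequence is 23, 11, 26, 17, 22, 3, 21, 17, 32.

9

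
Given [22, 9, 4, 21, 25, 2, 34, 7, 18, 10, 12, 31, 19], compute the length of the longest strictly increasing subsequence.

5

Let dp[i] be the longest increasing subsequence ending at position i. Then dp = [1, 1, 1, 2, 3, 1, 4, 2, 3, 3, 4, 5, 5].
The maximum is 5; one witness is 4, 7, 10, 12, 31 at positions 3,8,10,11,12.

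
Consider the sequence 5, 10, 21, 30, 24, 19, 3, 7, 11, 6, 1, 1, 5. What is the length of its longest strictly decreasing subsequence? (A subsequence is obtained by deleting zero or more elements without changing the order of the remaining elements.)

Scanning left to right, the best length ending at each element is: 5→1, 10→1, 21→1, 30→1, 24→2, 19→3, 3→4, 7→4, 11→4, 6→5, 1→6, 1→6, 5→6.
So the longest decreasing subsequence has length 6, e.g. 30, 24, 19, 7, 6, 1.

6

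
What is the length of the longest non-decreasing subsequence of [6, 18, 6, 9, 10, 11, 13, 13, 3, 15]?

Scanning left to right, the best length ending at each element is: 6→1, 18→2, 6→2, 9→3, 10→4, 11→5, 13→6, 13→7, 3→1, 15→8.
So the longest non-decreasing subsequence has length 8, e.g. 6, 6, 9, 10, 11, 13, 13, 15.

8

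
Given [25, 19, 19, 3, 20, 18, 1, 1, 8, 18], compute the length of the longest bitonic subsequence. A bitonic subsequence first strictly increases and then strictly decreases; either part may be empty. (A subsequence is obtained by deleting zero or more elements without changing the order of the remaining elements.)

4

Let inc[i] be the LIS ending at i and dec[i] the longest strictly decreasing subsequence starting at i. inc = [1, 1, 1, 1, 2, 2, 1, 1, 2, 3], dec = [4, 3, 3, 2, 3, 2, 1, 1, 1, 1].
max_i inc[i]+dec[i]−1 = 4, with one witness 25, 20, 18, 8.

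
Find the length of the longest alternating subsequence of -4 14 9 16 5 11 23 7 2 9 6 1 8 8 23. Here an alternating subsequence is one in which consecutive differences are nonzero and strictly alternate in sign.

Track the best alternating length ending on an up-step vs a down-step at each position: up/down = 1/1, 2/1, 2/3, 4/1, 2/5, 6/5, 6/1, 6/7, 2/7, 8/7, 8/9, 2/9, 10/9, 10/9, 10/1.
The maximum over both is 10; one such subsequence is -4, 14, 9, 16, 5, 11, 7, 9, 6, 8.

10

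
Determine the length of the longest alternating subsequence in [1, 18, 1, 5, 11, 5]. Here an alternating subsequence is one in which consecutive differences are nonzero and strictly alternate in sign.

5

A longest alternating subsequence is 1, 18, 1, 11, 5 (positions 1,2,3,5,6); its 4 consecutive differences strictly alternate in sign, and length 5 is optimal.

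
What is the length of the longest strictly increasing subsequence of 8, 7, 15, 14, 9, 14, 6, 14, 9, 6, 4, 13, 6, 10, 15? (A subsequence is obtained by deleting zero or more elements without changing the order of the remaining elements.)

One longest increasing subsequence is 8, 9, 14, 15 (positions 1,5,6,15), of length 4; no longer one exists.

4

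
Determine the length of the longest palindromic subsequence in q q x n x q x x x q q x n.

One longest palindromic subsequence is nxqxxxqxn (positions 4,5,6,7,8,9,11,12,13); it reads the same forward and backward, and the interval DP gives dp[1][13] = 9.

9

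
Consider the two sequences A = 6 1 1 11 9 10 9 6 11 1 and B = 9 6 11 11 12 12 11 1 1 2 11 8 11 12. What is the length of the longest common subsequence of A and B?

5

A longest common subsequence is 6, 1, 1, 11, 11 (length 5); the LCS DP confirms no longer common subsequence exists.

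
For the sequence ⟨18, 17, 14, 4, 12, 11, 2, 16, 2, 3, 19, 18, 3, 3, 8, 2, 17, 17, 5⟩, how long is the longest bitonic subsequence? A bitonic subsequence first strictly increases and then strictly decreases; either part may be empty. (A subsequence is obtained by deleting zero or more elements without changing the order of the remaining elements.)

7

One longest bitonic subsequence is 18, 17, 14, 12, 11, 8, 5 (positions 1,2,3,5,6,15,19): it rises to 18 then falls. Length 7 is optimal.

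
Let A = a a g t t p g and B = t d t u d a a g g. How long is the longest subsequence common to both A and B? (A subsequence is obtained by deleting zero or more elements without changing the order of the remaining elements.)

A longest common subsequence is aagg (length 4); the LCS DP confirms no longer common subsequence exists.

4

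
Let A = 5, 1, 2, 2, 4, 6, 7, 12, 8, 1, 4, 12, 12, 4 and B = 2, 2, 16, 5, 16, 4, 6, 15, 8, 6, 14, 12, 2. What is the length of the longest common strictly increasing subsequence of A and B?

5

For each value that appears in both, track the longest common increasing run ending there.
The best achievable length is 5; one witness is 2, 4, 6, 8, 12 (A-positions 3,5,6,9,12, B-positions 1,6,7,9,12).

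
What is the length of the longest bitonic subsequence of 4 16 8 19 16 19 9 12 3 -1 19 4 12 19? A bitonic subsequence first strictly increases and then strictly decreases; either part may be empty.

Let inc[i] be the LIS ending at i and dec[i] the longest strictly decreasing subsequence starting at i. inc = [1, 2, 2, 3, 3, 4, 3, 4, 1, 1, 5, 2, 4, 5], dec = [3, 4, 3, 5, 4, 4, 3, 3, 2, 1, 2, 1, 1, 1].
max_i inc[i]+dec[i]−1 = 7, with one witness 4, 16, 19, 16, 12, 3, -1.

7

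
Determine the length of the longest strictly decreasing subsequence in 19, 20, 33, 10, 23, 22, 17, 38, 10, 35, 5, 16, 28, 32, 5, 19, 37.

6

One longest decreasing subsequence is 33, 23, 22, 17, 10, 5 (positions 3,5,6,7,9,11), of length 6; no longer one exists.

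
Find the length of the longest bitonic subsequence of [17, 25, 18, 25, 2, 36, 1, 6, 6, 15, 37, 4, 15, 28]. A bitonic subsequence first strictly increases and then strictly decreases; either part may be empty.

6

One longest bitonic subsequence is 17, 18, 25, 36, 15, 4 (positions 1,3,4,6,10,12): it rises to 36 then falls. Length 6 is optimal.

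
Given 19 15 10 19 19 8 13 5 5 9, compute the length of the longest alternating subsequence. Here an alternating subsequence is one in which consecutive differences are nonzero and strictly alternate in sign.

7

A longest alternating subsequence is 19, 15, 19, 8, 13, 5, 9 (positions 1,2,4,6,7,8,10); its 6 consecutive differences strictly alternate in sign, and length 7 is optimal.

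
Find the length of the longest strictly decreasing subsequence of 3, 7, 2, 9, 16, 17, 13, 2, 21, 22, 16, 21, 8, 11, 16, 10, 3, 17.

5

One longest decreasing subsequence is 16, 13, 11, 10, 3 (positions 5,7,14,16,17), of length 5; no longer one exists.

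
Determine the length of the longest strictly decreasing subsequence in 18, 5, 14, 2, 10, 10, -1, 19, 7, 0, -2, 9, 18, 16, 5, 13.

One longest decreasing subsequence is 18, 14, 10, 7, 0, -2 (positions 1,3,5,9,10,11), of length 6; no longer one exists.

6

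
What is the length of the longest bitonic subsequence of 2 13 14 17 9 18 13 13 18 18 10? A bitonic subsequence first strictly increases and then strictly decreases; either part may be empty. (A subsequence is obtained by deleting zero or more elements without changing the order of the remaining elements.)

7

One longest bitonic subsequence is 2, 13, 14, 17, 18, 13, 10 (positions 1,2,3,4,6,8,11): it rises to 18 then falls. Length 7 is optimal.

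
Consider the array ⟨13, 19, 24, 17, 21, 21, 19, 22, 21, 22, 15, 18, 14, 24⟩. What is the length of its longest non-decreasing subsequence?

7

Scanning left to right, the best length ending at each element is: 13→1, 19→2, 24→3, 17→2, 21→3, 21→4, 19→3, 22→5, 21→5, 22→6, 15→2, 18→3, 14→2, 24→7.
So the longest non-decreasing subsequence has length 7, e.g. 13, 19, 21, 21, 22, 22, 24.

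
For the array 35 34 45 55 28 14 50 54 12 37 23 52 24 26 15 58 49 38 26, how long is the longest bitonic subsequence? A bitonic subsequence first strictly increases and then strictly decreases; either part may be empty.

8

One longest bitonic subsequence is 35, 45, 55, 54, 52, 49, 38, 26 (positions 1,3,4,8,12,17,18,19): it rises to 55 then falls. Length 8 is optimal.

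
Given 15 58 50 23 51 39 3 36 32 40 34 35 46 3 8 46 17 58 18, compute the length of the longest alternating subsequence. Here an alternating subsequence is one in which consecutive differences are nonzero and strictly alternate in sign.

15

A longest alternating subsequence is 15, 58, 50, 51, 3, 36, 32, 40, 34, 35, 3, 46, 17, 58, 18 (positions 1,2,3,5,7,8,9,10,11,12,14,16,17,18,19); its 14 consecutive differences strictly alternate in sign, and length 15 is optimal.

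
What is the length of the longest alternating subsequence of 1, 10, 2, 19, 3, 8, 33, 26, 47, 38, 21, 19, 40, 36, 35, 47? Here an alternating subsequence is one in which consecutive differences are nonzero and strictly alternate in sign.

A longest alternating subsequence is 1, 10, 2, 19, 3, 33, 26, 47, 38, 40, 36, 47 (positions 1,2,3,4,5,7,8,9,10,13,14,16); its 11 consecutive differences strictly alternate in sign, and length 12 is optimal.

12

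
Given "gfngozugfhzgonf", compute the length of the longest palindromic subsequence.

9

One longest palindromic subsequence is fnogzgonf (positions 2,3,5,8,11,12,13,14,15); it reads the same forward and backward, and the interval DP gives dp[1][15] = 9.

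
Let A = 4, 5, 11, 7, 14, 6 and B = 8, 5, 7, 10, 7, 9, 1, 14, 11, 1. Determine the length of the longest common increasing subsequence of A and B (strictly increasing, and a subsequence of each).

For each value that appears in both, track the longest common increasing run ending there.
The best achievable length is 3; one witness is 5, 7, 14 (A-positions 2,4,5, B-positions 2,3,8).

3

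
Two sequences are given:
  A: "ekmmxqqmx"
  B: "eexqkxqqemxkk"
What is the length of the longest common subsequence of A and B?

A longest common subsequence is ekxqqmx (length 7); the LCS DP confirms no longer common subsequence exists.

7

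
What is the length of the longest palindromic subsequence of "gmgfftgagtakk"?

6

Using dp[i][j] = 2 + dp[i+1][j−1] if the ends match, else max(dp[i+1][j], dp[i][j−1]):
dp[1][13] = 6. A witness is ggffgg at positions 1,3,4,5,7,9.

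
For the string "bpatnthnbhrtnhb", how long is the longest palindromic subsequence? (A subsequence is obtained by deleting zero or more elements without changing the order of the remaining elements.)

One longest palindromic subsequence is bnthbhtnb (positions 1,5,6,7,9,10,12,13,15); it reads the same forward and backward, and the interval DP gives dp[1][15] = 9.

9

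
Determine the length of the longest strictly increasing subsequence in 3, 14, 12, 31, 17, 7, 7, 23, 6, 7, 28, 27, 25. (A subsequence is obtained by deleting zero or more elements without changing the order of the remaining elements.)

One longest increasing subsequence is 3, 14, 17, 23, 28 (positions 1,2,5,8,11), of length 5; no longer one exists.

5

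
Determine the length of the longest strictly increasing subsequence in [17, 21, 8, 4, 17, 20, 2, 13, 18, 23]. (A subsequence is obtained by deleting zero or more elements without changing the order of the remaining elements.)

Let dp[i] be the longest increasing subsequence ending at position i. Then dp = [1, 2, 1, 1, 2, 3, 1, 2, 3, 4].
The maximum is 4; one witness is 8, 17, 20, 23 at positions 3,5,6,10.

4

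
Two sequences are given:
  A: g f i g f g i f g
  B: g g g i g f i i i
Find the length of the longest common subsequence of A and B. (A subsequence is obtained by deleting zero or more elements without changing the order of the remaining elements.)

A longest common subsequence is gigfi (length 5); the LCS DP confirms no longer common subsequence exists.

5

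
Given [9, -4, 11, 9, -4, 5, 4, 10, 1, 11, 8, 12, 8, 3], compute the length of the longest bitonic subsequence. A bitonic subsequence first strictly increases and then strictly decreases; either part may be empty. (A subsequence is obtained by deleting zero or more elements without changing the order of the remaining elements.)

7

One longest bitonic subsequence is -4, 9, 10, 11, 12, 8, 3 (positions 2,4,8,10,12,13,14): it rises to 12 then falls. Length 7 is optimal.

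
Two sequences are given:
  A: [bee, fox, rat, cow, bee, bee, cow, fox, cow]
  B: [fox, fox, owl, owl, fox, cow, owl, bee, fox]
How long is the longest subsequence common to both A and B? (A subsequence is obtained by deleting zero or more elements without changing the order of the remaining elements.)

4

Backtracking the LCS table gives one alignment: fox (A2,B5) → cow (A4,B6) → bee (A6,B8) → fox (A8,B9).
So the longest common subsequence has length 4.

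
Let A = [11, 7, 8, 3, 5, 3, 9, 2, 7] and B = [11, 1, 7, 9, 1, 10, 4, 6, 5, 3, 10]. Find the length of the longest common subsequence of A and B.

4

Backtracking the LCS table gives one alignment: 11 (A1,B1) → 7 (A2,B3) → 5 (A5,B9) → 3 (A6,B10).
So the longest common subsequence has length 4.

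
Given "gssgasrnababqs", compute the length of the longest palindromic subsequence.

Using dp[i][j] = 2 + dp[i+1][j−1] if the ends match, else max(dp[i+1][j], dp[i][j−1]):
dp[1][14] = 5. A witness is sbabs at positions 2,10,11,12,14.

5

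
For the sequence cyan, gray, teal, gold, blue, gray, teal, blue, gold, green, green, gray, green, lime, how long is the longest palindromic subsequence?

7

One longest palindromic subsequence is gray gold blue teal blue gold gray (positions 2,4,5,7,8,9,12); it reads the same forward and backward, and the interval DP gives dp[1][14] = 7.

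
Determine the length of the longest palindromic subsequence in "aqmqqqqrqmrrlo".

Using dp[i][j] = 2 + dp[i+1][j−1] if the ends match, else max(dp[i+1][j], dp[i][j−1]):
dp[1][14] = 7. A witness is mqqqqqm at positions 3,4,5,6,7,9,10.

7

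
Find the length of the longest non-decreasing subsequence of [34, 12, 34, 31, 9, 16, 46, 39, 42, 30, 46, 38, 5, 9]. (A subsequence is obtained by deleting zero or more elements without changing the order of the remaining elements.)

Scanning left to right, the best length ending at each element is: 34→1, 12→1, 34→2, 31→2, 9→1, 16→2, 46→3, 39→3, 42→4, 30→3, 46→5, 38→4, 5→1, 9→2.
So the longest non-decreasing subsequence has length 5, e.g. 34, 34, 39, 42, 46.

5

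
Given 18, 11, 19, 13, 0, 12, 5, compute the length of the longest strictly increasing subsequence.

Scanning left to right, the best length ending at each element is: 18→1, 11→1, 19→2, 13→2, 0→1, 12→2, 5→2.
So the longest increasing subsequence has length 2, e.g. 18, 19.

2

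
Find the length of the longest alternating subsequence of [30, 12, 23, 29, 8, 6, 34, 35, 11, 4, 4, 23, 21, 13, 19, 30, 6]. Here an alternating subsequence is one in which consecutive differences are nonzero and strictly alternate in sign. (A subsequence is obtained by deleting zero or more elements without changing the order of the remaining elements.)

A longest alternating subsequence is 30, 12, 23, 8, 34, 11, 23, 13, 19, 6 (positions 1,2,3,5,7,9,12,14,15,17); its 9 consecutive differences strictly alternate in sign, and length 10 is optimal.

10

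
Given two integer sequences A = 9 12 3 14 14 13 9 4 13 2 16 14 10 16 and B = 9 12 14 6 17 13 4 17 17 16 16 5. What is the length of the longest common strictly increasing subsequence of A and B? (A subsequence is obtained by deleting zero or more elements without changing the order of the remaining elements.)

A longest common strictly increasing subsequence is 9, 12, 14, 16 (length 4); it appears in order in both A and B, and no longer such subsequence exists.

4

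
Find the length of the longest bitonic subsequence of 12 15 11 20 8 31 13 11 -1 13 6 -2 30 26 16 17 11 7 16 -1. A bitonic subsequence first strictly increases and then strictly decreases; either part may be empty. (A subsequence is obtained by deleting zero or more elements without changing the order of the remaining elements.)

10

One longest bitonic subsequence is 12, 15, 20, 31, 30, 26, 17, 11, 7, -1 (positions 1,2,4,6,13,14,16,17,18,20): it rises to 31 then falls. Length 10 is optimal.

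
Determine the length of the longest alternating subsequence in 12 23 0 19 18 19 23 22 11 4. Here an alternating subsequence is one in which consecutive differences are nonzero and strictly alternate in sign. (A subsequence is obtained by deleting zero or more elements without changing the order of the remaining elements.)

A longest alternating subsequence is 12, 23, 0, 19, 18, 23, 22 (positions 1,2,3,4,5,7,8); its 6 consecutive differences strictly alternate in sign, and length 7 is optimal.

7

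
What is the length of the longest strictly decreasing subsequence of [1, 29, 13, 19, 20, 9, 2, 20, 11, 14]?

One longest decreasing subsequence is 29, 13, 9, 2 (positions 2,3,6,7), of length 4; no longer one exists.

4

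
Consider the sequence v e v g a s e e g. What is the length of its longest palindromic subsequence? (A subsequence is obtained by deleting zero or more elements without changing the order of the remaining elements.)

One longest palindromic subsequence is geeg (positions 4,7,8,9); it reads the same forward and backward, and the interval DP gives dp[1][9] = 4.

4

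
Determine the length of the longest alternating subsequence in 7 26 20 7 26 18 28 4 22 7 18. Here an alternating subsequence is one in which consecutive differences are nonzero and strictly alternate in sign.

10

Track the best alternating length ending on an up-step vs a down-step at each position: up/down = 1/1, 2/1, 2/3, 1/3, 4/1, 4/5, 6/1, 1/7, 8/7, 8/9, 10/9.
The maximum over both is 10; one such subsequence is 7, 26, 20, 26, 18, 28, 4, 22, 7, 18.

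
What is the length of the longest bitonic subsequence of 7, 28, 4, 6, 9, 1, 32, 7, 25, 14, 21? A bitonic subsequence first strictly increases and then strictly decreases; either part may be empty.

6

One longest bitonic subsequence is 4, 6, 9, 32, 25, 21 (positions 3,4,5,7,9,11): it rises to 32 then falls. Length 6 is optimal.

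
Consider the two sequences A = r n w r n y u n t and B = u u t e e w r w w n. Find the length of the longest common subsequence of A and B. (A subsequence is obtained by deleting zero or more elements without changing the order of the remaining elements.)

3

Backtracking the LCS table gives one alignment: r (A1,B7) → w (A3,B9) → n (A8,B10).
So the longest common subsequence has length 3.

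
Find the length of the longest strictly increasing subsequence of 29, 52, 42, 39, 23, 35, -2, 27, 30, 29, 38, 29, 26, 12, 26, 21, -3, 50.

5

Let dp[i] be the longest increasing subsequence ending at position i. Then dp = [1, 2, 2, 2, 1, 2, 1, 2, 3, 3, 4, 3, 2, 2, 3, 3, 1, 5].
The maximum is 5; one witness is 23, 27, 30, 38, 50 at positions 5,8,9,11,18.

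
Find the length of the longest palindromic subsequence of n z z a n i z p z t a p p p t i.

7

One longest palindromic subsequence is itpppti (positions 6,10,12,13,14,15,16); it reads the same forward and backward, and the interval DP gives dp[1][16] = 7.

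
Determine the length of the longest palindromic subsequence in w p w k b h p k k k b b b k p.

Using dp[i][j] = 2 + dp[i+1][j−1] if the ends match, else max(dp[i+1][j], dp[i][j−1]):
dp[1][15] = 9. A witness is pkbkkkbkp at positions 2,4,5,8,9,10,13,14,15.

9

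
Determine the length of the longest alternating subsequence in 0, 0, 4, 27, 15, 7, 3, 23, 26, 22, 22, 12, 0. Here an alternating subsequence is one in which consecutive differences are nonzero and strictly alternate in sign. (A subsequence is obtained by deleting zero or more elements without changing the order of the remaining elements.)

A longest alternating subsequence is 0, 27, 15, 23, 22 (positions 1,4,5,8,10); its 4 consecutive differences strictly alternate in sign, and length 5 is optimal.

5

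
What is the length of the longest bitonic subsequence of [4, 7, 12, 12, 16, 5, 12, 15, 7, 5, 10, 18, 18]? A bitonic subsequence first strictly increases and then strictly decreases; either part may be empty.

7

Let inc[i] be the LIS ending at i and dec[i] the longest strictly decreasing subsequence starting at i. inc = [1, 2, 3, 3, 4, 2, 3, 4, 3, 2, 4, 5, 5], dec = [1, 2, 3, 3, 4, 1, 3, 3, 2, 1, 1, 1, 1].
max_i inc[i]+dec[i]−1 = 7, with one witness 4, 7, 12, 16, 15, 7, 5.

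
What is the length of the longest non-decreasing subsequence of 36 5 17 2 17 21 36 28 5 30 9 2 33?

Scanning left to right, the best length ending at each element is: 36→1, 5→1, 17→2, 2→1, 17→3, 21→4, 36→5, 28→5, 5→2, 30→6, 9→3, 2→2, 33→7.
So the longest non-decreasing subsequence has length 7, e.g. 5, 17, 17, 21, 28, 30, 33.

7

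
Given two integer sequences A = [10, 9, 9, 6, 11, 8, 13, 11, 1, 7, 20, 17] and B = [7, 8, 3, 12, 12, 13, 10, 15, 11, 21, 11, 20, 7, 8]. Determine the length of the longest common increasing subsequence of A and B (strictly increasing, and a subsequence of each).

3

For each value that appears in both, track the longest common increasing run ending there.
The best achievable length is 3; one witness is 8, 13, 20 (A-positions 6,7,11, B-positions 2,6,12).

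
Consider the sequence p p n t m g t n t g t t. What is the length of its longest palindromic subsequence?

One longest palindromic subsequence is tgtntgt (positions 4,6,7,8,9,10,12); it reads the same forward and backward, and the interval DP gives dp[1][12] = 7.

7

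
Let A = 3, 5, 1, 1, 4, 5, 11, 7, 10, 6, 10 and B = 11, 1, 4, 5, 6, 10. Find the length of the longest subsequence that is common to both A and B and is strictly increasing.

A longest common strictly increasing subsequence is 1, 4, 5, 6, 10 (length 5); it appears in order in both A and B, and no longer such subsequence exists.

5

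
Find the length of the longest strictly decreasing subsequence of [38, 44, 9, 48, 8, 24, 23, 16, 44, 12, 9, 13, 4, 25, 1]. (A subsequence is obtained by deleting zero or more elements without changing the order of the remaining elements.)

8

Scanning left to right, the best length ending at each element is: 38→1, 44→1, 9→2, 48→1, 8→3, 24→2, 23→3, 16→4, 44→2, 12→5, 9→6, 13→5, 4→7, 25→3, 1→8.
So the longest decreasing subsequence has length 8, e.g. 38, 24, 23, 16, 12, 9, 4, 1.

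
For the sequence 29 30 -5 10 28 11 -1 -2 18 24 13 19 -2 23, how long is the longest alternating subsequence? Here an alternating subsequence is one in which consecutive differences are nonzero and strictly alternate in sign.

10

Track the best alternating length ending on an up-step vs a down-step at each position: up/down = 1/1, 2/1, 1/3, 4/3, 4/3, 4/5, 4/5, 4/5, 6/5, 6/5, 6/7, 8/7, 4/9, 10/7.
The maximum over both is 10; one such subsequence is 29, 30, -5, 28, 11, 18, 13, 19, -2, 23.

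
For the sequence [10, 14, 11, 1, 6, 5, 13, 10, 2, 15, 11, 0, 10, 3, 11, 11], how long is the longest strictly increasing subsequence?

4

Let dp[i] be the longest increasing subsequence ending at position i. Then dp = [1, 2, 2, 1, 2, 2, 3, 3, 2, 4, 4, 1, 3, 3, 4, 4].
The maximum is 4; one witness is 10, 11, 13, 15 at positions 1,3,7,10.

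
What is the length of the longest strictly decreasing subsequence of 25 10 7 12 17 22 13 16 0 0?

4

Let dp[i] be the longest decreasing subsequence ending at position i. Then dp = [1, 2, 3, 2, 2, 2, 3, 3, 4, 4].
The maximum is 4; one witness is 25, 10, 7, 0 at positions 1,2,3,9.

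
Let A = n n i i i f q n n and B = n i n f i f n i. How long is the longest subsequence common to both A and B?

5

A longest common subsequence is nnifn (length 5); the LCS DP confirms no longer common subsequence exists.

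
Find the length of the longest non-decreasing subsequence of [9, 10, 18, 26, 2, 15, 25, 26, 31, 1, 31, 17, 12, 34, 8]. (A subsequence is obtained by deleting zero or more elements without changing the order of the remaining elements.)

Let dp[i] be the longest non-decreasing subsequence ending at position i. Then dp = [1, 2, 3, 4, 1, 3, 4, 5, 6, 1, 7, 4, 3, 8, 2].
The maximum is 8; one witness is 9, 10, 18, 26, 26, 31, 31, 34 at positions 1,2,3,4,8,9,11,14.

8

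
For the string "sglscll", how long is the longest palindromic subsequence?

One longest palindromic subsequence is lll (positions 3,6,7); it reads the same forward and backward, and the interval DP gives dp[1][7] = 3.

3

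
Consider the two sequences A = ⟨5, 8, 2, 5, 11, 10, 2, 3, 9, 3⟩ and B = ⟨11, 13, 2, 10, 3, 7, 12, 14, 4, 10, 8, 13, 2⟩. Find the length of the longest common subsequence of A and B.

3

A longest common subsequence is 2, 10, 2 (length 3); the LCS DP confirms no longer common subsequence exists.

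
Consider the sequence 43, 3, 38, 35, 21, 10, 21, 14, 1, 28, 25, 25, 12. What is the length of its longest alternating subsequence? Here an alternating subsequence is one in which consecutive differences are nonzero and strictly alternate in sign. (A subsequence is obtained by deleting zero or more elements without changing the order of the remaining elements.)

8

Track the best alternating length ending on an up-step vs a down-step at each position: up/down = 1/1, 1/2, 3/2, 3/4, 3/4, 3/4, 5/4, 5/6, 1/6, 7/4, 7/8, 7/8, 7/8.
The maximum over both is 8; one such subsequence is 43, 3, 38, 10, 21, 14, 28, 25.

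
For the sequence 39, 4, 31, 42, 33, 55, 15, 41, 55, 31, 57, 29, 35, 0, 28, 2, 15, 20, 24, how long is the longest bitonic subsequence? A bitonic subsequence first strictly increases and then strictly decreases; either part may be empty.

9

Let inc[i] be the LIS ending at i and dec[i] the longest strictly decreasing subsequence starting at i. inc = [1, 1, 2, 3, 3, 4, 2, 4, 5, 3, 6, 3, 4, 1, 3, 2, 3, 4, 5], dec = [6, 2, 4, 6, 5, 6, 2, 5, 5, 4, 4, 3, 3, 1, 2, 1, 1, 1, 1].
max_i inc[i]+dec[i]−1 = 9, with one witness 4, 31, 42, 55, 41, 31, 29, 28, 24.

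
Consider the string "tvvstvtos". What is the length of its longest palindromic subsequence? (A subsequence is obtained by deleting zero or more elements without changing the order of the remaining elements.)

Using dp[i][j] = 2 + dp[i+1][j−1] if the ends match, else max(dp[i+1][j], dp[i][j−1]):
dp[1][9] = 5. A witness is stvts at positions 4,5,6,7,9.

5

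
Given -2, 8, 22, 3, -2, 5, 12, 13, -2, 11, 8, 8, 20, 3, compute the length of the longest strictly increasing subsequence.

One longest increasing subsequence is -2, 3, 5, 12, 13, 20 (positions 1,4,6,7,8,13), of length 6; no longer one exists.

6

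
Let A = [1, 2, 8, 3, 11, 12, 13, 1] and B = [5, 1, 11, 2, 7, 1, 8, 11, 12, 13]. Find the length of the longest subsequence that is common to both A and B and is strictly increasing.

For each value that appears in both, track the longest common increasing run ending there.
The best achievable length is 6; one witness is 1, 2, 8, 11, 12, 13 (A-positions 1,2,3,5,6,7, B-positions 2,4,7,8,9,10).

6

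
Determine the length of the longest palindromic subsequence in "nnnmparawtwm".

One longest palindromic subsequence is mwtwm (positions 4,9,10,11,12); it reads the same forward and backward, and the interval DP gives dp[1][12] = 5.

5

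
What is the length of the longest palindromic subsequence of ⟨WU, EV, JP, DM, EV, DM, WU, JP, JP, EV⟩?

One longest palindromic subsequence is EV JP DM EV DM JP EV (positions 2,3,4,5,6,9,10); it reads the same forward and backward, and the interval DP gives dp[1][10] = 7.

7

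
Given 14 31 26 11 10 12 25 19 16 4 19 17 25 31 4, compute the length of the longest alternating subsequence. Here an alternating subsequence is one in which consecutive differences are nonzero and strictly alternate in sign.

9

A longest alternating subsequence is 14, 31, 11, 25, 16, 19, 17, 25, 4 (positions 1,2,4,7,9,11,12,13,15); its 8 consecutive differences strictly alternate in sign, and length 9 is optimal.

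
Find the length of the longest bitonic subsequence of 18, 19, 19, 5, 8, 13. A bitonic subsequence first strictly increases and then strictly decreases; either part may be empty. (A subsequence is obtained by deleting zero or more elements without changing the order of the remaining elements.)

One longest bitonic subsequence is 18, 19, 13 (positions 1,2,6): it rises to 19 then falls. Length 3 is optimal.

3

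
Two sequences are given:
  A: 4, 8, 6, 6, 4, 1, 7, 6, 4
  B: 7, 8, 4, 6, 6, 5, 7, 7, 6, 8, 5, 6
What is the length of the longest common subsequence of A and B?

5

A longest common subsequence is 4, 6, 6, 7, 6 (length 5); the LCS DP confirms no longer common subsequence exists.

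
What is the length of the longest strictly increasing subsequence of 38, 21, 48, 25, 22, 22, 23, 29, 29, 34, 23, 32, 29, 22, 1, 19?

5

One longest increasing subsequence is 21, 22, 23, 29, 34 (positions 2,5,7,8,10), of length 5; no longer one exists.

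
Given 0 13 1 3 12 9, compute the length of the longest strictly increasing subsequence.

Scanning left to right, the best length ending at each element is: 0→1, 13→2, 1→2, 3→3, 12→4, 9→4.
So the longest increasing subsequence has length 4, e.g. 0, 1, 3, 12.

4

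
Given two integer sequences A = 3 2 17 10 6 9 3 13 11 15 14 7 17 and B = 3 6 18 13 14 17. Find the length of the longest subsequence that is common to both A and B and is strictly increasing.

5

A longest common strictly increasing subsequence is 3, 6, 13, 14, 17 (length 5); it appears in order in both A and B, and no longer such subsequence exists.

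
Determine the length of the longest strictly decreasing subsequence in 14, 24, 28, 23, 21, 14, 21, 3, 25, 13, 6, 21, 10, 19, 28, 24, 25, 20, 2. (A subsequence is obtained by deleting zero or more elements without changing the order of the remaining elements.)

One longest decreasing subsequence is 24, 23, 21, 14, 13, 6, 2 (positions 2,4,5,6,10,11,19), of length 7; no longer one exists.

7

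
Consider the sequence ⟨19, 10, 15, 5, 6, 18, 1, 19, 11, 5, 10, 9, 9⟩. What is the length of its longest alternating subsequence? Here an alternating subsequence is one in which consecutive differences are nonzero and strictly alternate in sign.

Track the best alternating length ending on an up-step vs a down-step at each position: up/down = 1/1, 1/2, 3/2, 1/4, 5/4, 5/2, 1/6, 7/1, 7/8, 7/8, 9/8, 9/10, 9/10.
The maximum over both is 10; one such subsequence is 19, 10, 15, 5, 6, 1, 19, 5, 10, 9.

10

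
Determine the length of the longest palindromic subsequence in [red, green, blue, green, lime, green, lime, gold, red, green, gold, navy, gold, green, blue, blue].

Using dp[i][j] = 2 + dp[i+1][j−1] if the ends match, else max(dp[i+1][j], dp[i][j−1]):
dp[1][16] = 7. A witness is blue green gold navy gold green blue at positions 3,10,11,12,13,14,16.

7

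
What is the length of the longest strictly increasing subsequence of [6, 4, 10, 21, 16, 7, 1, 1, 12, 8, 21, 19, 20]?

5

One longest increasing subsequence is 6, 10, 16, 19, 20 (positions 1,3,5,12,13), of length 5; no longer one exists.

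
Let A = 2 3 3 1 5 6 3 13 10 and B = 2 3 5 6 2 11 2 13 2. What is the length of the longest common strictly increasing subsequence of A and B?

A longest common strictly increasing subsequence is 2, 3, 5, 6, 13 (length 5); it appears in order in both A and B, and no longer such subsequence exists.

5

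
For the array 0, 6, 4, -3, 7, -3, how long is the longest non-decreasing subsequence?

Let dp[i] be the longest non-decreasing subsequence ending at position i. Then dp = [1, 2, 2, 1, 3, 2].
The maximum is 3; one witness is 0, 6, 7 at positions 1,2,5.

3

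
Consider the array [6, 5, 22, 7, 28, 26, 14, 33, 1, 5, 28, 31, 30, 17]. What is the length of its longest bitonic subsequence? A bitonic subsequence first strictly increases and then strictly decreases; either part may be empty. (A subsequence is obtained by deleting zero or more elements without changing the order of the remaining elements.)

Let inc[i] be the LIS ending at i and dec[i] the longest strictly decreasing subsequence starting at i. inc = [1, 1, 2, 2, 3, 3, 3, 4, 1, 2, 4, 5, 5, 4], dec = [3, 2, 3, 2, 4, 3, 2, 4, 1, 1, 2, 3, 2, 1].
max_i inc[i]+dec[i]−1 = 7, with one witness 6, 22, 28, 33, 31, 30, 17.

7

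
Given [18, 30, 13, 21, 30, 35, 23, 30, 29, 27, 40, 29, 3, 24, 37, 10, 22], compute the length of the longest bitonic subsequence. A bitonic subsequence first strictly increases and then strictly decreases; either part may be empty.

9

One longest bitonic subsequence is 18, 21, 30, 35, 30, 29, 27, 24, 22 (positions 1,4,5,6,8,9,10,14,17): it rises to 35 then falls. Length 9 is optimal.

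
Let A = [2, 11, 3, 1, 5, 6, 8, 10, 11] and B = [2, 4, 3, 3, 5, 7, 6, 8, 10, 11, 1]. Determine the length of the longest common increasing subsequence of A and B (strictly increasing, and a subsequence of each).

7

For each value that appears in both, track the longest common increasing run ending there.
The best achievable length is 7; one witness is 2, 3, 5, 6, 8, 10, 11 (A-positions 1,3,5,6,7,8,9, B-positions 1,3,5,7,8,9,10).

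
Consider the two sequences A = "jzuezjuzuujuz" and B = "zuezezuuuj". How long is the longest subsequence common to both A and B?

8

Backtracking the LCS table gives one alignment: z (A2,B1) → u (A3,B2) → e (A4,B5) → z (A5,B6) → u (A7,B7) → u (A9,B8) → u (A10,B9) → j (A11,B10).
So the longest common subsequence has length 8.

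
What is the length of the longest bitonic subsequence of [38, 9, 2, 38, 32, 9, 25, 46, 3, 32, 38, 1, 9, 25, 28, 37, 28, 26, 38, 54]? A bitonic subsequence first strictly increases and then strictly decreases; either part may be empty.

8

Let inc[i] be the LIS ending at i and dec[i] the longest strictly decreasing subsequence starting at i. inc = [1, 1, 1, 2, 2, 2, 3, 4, 2, 4, 5, 1, 3, 4, 5, 6, 5, 5, 7, 8], dec = [5, 3, 2, 5, 4, 3, 3, 5, 2, 3, 4, 1, 1, 1, 2, 3, 2, 1, 1, 1].
max_i inc[i]+dec[i]−1 = 8, with one witness 2, 9, 25, 46, 38, 37, 28, 26.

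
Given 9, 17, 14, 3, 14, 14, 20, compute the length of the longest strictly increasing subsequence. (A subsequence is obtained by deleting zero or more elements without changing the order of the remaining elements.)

One longest increasing subsequence is 9, 17, 20 (positions 1,2,7), of length 3; no longer one exists.

3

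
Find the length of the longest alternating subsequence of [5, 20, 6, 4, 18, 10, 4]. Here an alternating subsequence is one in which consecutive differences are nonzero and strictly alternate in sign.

Track the best alternating length ending on an up-step vs a down-step at each position: up/down = 1/1, 2/1, 2/3, 1/3, 4/3, 4/5, 1/5.
The maximum over both is 5; one such subsequence is 5, 20, 6, 18, 10.

5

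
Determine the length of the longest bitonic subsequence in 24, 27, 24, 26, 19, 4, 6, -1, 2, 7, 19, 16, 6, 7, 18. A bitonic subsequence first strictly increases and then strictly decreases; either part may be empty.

Let inc[i] be the LIS ending at i and dec[i] the longest strictly decreasing subsequence starting at i. inc = [1, 2, 1, 2, 1, 1, 2, 1, 2, 3, 4, 4, 3, 4, 5], dec = [4, 5, 4, 4, 3, 2, 2, 1, 1, 2, 3, 2, 1, 1, 1].
max_i inc[i]+dec[i]−1 = 6, with one witness 24, 27, 26, 19, 16, 7.

6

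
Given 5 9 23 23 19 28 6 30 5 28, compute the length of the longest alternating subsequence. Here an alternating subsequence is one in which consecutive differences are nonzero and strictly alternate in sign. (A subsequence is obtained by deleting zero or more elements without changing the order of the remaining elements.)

A longest alternating subsequence is 5, 23, 19, 28, 6, 30, 5, 28 (positions 1,3,5,6,7,8,9,10); its 7 consecutive differences strictly alternate in sign, and length 8 is optimal.

8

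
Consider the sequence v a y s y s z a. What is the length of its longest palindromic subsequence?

5

Using dp[i][j] = 2 + dp[i+1][j−1] if the ends match, else max(dp[i+1][j], dp[i][j−1]):
dp[1][8] = 5. A witness is asysa at positions 2,4,5,6,8.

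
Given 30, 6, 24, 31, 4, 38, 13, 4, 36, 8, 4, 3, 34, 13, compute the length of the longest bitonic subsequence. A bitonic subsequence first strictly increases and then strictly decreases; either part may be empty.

8

Let inc[i] be the LIS ending at i and dec[i] the longest strictly decreasing subsequence starting at i. inc = [1, 1, 2, 3, 1, 4, 2, 1, 4, 2, 1, 1, 4, 3], dec = [6, 3, 5, 5, 2, 5, 4, 2, 4, 3, 2, 1, 2, 1].
max_i inc[i]+dec[i]−1 = 8, with one witness 6, 24, 31, 38, 36, 8, 4, 3.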